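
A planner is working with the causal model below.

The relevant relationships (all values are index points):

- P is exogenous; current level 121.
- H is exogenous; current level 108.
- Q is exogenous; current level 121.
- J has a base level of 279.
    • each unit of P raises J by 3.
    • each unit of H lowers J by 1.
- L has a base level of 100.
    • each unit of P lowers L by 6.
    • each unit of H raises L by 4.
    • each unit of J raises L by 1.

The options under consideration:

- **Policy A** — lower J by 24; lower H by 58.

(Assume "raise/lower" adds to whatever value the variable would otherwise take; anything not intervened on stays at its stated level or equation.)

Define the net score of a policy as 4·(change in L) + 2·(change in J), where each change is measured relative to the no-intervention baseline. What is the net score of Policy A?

Baseline:
  P = 121
  H = 108
  J = 279 + 3·121 − 108 = 534
  L = 100 − 6·121 + 4·108 + 534 = 340
Policy A (J − 24, H − 58):
  P = 121
  H = 108 − 58 = 50
  J = 279 + 3·121 − 50 (−24 from intervention) = 568
  L = 100 − 6·121 + 4·50 + 568 = 142
ΔL = 142 − 340 = -198; ΔJ = 568 − 534 = 34
Score = 4·(-198) + 2·34 = -724

-724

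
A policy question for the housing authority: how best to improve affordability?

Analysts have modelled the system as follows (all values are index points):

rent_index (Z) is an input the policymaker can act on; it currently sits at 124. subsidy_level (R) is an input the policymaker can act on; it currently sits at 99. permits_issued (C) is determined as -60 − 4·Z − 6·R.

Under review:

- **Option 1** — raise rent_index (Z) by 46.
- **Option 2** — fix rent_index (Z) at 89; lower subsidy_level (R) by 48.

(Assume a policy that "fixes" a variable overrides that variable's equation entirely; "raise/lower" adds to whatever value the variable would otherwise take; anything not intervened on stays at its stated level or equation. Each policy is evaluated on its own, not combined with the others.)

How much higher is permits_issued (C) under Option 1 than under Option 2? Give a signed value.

Option 1 (Z + 46):
  Z = 124 + 46 = 170
  R = 99
  C = -60 − 4·170 − 6·99 = -1334
Option 2 (Z := 89, R − 48):
  Z = 89
  R = 99 − 48 = 51
  C = -60 − 4·89 − 6·51 = -722
C: -1334 − (-722) = -612

-612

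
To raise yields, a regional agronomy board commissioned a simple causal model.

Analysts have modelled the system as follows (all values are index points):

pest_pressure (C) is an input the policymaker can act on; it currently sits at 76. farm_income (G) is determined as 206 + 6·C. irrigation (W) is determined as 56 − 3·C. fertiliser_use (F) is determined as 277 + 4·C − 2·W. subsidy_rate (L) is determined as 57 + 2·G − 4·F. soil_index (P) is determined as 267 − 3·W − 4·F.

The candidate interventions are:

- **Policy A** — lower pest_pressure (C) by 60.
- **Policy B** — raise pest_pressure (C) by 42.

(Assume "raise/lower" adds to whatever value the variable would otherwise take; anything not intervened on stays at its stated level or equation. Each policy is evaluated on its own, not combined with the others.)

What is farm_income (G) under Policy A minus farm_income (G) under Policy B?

-612

Policy A (C − 60):
  C = 76 − 60 = 16
  G = 206 + 6·16 = 302
Policy B (C + 42):
  C = 76 + 42 = 118
  G = 206 + 6·118 = 914
G: 302 − 914 = -612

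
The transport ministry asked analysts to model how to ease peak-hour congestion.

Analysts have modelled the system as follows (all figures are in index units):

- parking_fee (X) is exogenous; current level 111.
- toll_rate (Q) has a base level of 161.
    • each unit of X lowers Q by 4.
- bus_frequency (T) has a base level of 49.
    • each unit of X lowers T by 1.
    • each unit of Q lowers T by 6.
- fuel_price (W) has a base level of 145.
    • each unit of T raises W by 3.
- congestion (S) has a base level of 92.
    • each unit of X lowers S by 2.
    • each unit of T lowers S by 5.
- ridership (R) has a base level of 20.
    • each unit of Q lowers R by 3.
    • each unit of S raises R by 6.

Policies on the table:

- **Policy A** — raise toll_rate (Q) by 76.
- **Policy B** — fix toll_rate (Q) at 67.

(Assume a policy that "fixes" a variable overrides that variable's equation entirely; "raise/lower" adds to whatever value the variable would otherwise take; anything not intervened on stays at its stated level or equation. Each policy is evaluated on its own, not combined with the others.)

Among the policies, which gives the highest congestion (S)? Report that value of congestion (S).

2190

Policy A (Q + 76):
  X = 111
  Q = 161 − 4·111 (+76 from intervention) = -207
  T = 49 − 111 − 6·(-207) = 1180
  S = 92 − 2·111 − 5·1180 = -6030
Policy B (Q := 67):
  X = 111
  Q = 67
  T = 49 − 111 − 6·67 = -464
  S = 92 − 2·111 − 5·(-464) = 2190
Comparing — Policy A: S=-6030, Policy B: S=2190. Highest is 2190 (Policy B).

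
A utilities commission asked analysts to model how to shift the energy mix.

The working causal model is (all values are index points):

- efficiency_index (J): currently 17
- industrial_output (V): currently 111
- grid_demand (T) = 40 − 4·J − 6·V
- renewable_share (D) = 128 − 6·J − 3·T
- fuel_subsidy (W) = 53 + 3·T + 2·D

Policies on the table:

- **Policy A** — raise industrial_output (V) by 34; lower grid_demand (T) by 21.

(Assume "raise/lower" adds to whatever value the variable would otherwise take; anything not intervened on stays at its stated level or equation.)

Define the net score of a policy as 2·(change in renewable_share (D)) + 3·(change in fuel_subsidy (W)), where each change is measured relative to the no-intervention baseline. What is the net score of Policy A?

3375

Baseline:
  J = 17
  V = 111
  T = 40 − 4·17 − 6·111 = -694
  D = 128 − 6·17 − 3·(-694) = 2108
  W = 53 + 3·(-694) + 2·2108 = 2187
Policy A (V + 34, T − 21):
  J = 17
  V = 111 + 34 = 145
  T = 40 − 4·17 − 6·145 (−21 from intervention) = -919
  D = 128 − 6·17 − 3·(-919) = 2783
  W = 53 + 3·(-919) + 2·2783 = 2862
ΔD = 2783 − 2108 = 675; ΔW = 2862 − 2187 = 675
Score = 2·675 + 3·675 = 3375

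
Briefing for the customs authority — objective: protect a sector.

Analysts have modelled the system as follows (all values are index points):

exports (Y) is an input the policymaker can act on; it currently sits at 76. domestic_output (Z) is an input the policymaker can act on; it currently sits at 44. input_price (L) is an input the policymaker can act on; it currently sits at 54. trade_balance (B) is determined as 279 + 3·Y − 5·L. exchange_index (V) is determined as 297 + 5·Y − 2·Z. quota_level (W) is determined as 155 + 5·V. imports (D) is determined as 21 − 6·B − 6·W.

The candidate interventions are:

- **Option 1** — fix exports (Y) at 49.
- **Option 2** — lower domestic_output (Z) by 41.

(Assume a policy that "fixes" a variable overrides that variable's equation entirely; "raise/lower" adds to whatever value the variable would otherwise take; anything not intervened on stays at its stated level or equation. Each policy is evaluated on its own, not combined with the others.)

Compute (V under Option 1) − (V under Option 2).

Option 1 (Y := 49):
  Y = 49
  Z = 44
  V = 297 + 5·49 − 2·44 = 454
Option 2 (Z − 41):
  Y = 76
  Z = 44 − 41 = 3
  V = 297 + 5·76 − 2·3 = 671
V: 454 − 671 = -217

-217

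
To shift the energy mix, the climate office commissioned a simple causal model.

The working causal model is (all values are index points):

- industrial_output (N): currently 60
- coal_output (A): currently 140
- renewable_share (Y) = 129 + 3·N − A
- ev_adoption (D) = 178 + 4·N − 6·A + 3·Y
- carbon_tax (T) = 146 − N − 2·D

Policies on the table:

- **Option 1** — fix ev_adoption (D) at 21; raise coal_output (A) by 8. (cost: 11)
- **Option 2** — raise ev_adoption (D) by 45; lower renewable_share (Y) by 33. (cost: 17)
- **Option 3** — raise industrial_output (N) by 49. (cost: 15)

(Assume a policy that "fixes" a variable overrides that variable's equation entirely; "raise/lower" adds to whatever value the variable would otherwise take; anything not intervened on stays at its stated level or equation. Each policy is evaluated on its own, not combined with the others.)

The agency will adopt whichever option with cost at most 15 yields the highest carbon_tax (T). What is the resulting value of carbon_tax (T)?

Option 1 (D := 21, A + 8):
  N = 60
  A = 140 + 8 = 148
  Y = 129 + 3·60 − 148 = 161
  D = 21
  T = 146 − 60 − 2·21 = 44
Option 3 (N + 49):
  N = 60 + 49 = 109
  A = 140
  Y = 129 + 3·109 − 140 = 316
  D = 178 + 4·109 − 6·140 + 3·316 = 722
  T = 146 − 109 − 2·722 = -1407
Comparing — Option 1: T=44, Option 3: T=-1407. Highest is 44 (Option 1).

44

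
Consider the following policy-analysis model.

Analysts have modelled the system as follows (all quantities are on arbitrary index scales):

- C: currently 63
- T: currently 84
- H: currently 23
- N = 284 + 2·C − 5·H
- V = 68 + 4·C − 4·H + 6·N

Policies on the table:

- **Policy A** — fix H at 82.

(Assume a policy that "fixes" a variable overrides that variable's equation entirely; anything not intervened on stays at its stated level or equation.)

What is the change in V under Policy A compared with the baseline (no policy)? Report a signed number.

-2006

Baseline:
  C = 63
  H = 23
  N = 284 + 2·63 − 5·23 = 295
  V = 68 + 4·63 − 4·23 + 6·295 = 1998
Policy A (H := 82):
  C = 63
  H = 82
  N = 284 + 2·63 − 5·82 = 0
  V = 68 + 4·63 − 4·82 + 6·0 = -8
Change in V: -8 − 1998 = -2006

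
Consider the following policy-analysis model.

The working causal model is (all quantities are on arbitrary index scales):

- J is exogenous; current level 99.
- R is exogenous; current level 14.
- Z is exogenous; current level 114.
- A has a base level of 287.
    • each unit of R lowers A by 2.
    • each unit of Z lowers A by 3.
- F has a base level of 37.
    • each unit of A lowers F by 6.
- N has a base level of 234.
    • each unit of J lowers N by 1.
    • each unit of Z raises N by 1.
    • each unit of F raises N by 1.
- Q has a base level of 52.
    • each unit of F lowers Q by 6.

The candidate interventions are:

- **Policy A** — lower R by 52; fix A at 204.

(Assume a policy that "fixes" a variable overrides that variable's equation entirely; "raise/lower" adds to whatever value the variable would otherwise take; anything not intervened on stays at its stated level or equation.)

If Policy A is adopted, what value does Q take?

Policy A (R − 52, A := 204):
  R = 14 − 52 = -38
  Z = 114
  A = 204
  F = 37 − 6·204 = -1187
  Q = 52 − 6·(-1187) = 7174

7174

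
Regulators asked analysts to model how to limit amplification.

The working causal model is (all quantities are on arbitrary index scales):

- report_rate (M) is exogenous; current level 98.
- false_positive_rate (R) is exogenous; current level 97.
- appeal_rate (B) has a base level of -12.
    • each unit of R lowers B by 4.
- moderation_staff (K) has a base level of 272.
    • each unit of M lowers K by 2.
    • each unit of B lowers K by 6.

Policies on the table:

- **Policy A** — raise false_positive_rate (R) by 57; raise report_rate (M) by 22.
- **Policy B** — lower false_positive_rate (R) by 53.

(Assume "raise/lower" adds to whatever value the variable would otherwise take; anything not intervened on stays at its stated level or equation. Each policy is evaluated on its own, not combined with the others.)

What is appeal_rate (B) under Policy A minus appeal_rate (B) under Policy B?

-440

Policy A (R + 57, M + 22):
  R = 97 + 57 = 154
  B = -12 − 4·154 = -628
Policy B (R − 53):
  R = 97 − 53 = 44
  B = -12 − 4·44 = -188
B: -628 − (-188) = -440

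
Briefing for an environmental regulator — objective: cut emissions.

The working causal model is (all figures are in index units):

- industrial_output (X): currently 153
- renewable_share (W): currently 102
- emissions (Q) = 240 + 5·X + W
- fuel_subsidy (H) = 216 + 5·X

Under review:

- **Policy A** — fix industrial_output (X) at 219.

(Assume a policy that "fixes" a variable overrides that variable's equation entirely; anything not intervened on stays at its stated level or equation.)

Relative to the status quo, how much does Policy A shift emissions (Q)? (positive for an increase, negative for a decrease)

Baseline:
  X = 153
  W = 102
  Q = 240 + 5·153 + 102 = 1107
Policy A (X := 219):
  X = 219
  W = 102
  Q = 240 + 5·219 + 102 = 1437
Change in Q: 1437 − 1107 = 330

330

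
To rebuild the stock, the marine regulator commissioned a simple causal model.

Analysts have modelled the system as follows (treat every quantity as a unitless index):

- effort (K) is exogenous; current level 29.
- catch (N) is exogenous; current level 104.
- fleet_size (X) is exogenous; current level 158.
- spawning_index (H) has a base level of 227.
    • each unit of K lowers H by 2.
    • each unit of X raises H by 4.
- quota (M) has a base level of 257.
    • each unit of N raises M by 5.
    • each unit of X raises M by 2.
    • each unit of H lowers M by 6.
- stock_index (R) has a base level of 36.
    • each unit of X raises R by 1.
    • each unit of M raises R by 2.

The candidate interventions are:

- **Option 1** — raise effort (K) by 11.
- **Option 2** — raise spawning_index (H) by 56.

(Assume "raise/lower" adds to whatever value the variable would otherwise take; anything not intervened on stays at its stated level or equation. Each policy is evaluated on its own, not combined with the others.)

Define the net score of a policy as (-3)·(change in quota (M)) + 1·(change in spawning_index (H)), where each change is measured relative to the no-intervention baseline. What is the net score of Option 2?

1064

Baseline:
  K = 29
  N = 104
  X = 158
  H = 227 − 2·29 + 4·158 = 801
  M = 257 + 5·104 + 2·158 − 6·801 = -3713
Option 2 (H + 56):
  K = 29
  N = 104
  X = 158
  H = 227 − 2·29 + 4·158 (+56 from intervention) = 857
  M = 257 + 5·104 + 2·158 − 6·857 = -4049
ΔM = -4049 − (-3713) = -336; ΔH = 857 − 801 = 56
Score = (-3)·(-336) + 1·56 = 1064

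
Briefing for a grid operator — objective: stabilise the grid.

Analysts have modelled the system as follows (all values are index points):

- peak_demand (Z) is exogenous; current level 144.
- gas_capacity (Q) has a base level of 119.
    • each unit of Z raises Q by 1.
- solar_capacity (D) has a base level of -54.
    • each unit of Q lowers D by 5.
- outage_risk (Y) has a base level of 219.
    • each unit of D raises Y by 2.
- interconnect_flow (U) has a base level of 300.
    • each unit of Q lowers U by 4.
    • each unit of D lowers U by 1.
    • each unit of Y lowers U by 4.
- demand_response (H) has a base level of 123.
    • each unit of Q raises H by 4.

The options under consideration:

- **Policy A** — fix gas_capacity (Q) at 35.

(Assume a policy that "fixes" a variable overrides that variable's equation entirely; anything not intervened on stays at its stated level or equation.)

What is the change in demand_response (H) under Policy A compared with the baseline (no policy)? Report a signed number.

-912

Baseline:
  Z = 144
  Q = 119 + 144 = 263
  H = 123 + 4·263 = 1175
Policy A (Q := 35):
  Z = 144
  Q = 35
  H = 123 + 4·35 = 263
Change in H: 263 − 1175 = -912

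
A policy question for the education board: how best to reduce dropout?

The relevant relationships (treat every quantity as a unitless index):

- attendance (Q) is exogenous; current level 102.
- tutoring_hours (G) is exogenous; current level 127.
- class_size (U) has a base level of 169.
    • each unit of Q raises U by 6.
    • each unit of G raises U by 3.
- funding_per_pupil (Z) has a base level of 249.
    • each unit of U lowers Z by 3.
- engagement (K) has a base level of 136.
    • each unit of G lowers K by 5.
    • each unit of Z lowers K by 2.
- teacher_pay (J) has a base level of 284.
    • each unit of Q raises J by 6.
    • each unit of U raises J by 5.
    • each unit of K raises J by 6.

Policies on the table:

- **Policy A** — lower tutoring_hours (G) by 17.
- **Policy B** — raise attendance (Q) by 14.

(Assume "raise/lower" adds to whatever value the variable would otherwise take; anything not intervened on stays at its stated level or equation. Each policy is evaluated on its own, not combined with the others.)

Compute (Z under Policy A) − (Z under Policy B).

Policy A (G − 17):
  Q = 102
  G = 127 − 17 = 110
  U = 169 + 6·102 + 3·110 = 1111
  Z = 249 − 3·1111 = -3084
Policy B (Q + 14):
  Q = 102 + 14 = 116
  G = 127
  U = 169 + 6·116 + 3·127 = 1246
  Z = 249 − 3·1246 = -3489
Z: -3084 − (-3489) = 405

405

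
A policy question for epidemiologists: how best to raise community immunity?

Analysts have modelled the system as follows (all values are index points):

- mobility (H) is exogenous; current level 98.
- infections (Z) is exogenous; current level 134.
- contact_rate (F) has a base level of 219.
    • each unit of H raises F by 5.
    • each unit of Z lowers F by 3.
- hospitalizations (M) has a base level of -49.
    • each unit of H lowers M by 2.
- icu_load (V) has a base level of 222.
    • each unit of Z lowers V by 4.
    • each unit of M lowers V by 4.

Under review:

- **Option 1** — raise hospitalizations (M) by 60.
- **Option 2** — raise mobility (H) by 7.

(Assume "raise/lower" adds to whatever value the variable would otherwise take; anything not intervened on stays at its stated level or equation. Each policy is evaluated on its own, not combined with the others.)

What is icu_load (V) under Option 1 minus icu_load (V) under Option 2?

Option 1 (M + 60):
  H = 98
  Z = 134
  M = -49 − 2·98 (+60 from intervention) = -185
  V = 222 − 4·134 − 4·(-185) = 426
Option 2 (H + 7):
  H = 98 + 7 = 105
  Z = 134
  M = -49 − 2·105 = -259
  V = 222 − 4·134 − 4·(-259) = 722
V: 426 − 722 = -296

-296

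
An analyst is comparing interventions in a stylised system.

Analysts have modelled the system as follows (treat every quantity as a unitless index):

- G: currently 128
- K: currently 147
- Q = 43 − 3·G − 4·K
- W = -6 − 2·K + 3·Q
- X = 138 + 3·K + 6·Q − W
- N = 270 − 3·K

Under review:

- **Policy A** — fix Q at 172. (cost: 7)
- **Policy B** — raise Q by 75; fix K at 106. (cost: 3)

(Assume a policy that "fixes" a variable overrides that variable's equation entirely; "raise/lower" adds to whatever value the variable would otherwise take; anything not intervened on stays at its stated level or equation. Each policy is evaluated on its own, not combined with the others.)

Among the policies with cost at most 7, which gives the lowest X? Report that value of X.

Policy A (Q := 172):
  G = 128
  K = 147
  Q = 172
  W = -6 − 2·147 + 3·172 = 216
  X = 138 + 3·147 + 6·172 − 216 = 1395
Policy B (Q + 75, K := 106):
  G = 128
  K = 106
  Q = 43 − 3·128 − 4·106 (+75 from intervention) = -690
  W = -6 − 2·106 + 3·(-690) = -2288
  X = 138 + 3·106 + 6·(-690) − (-2288) = -1396
Comparing — Policy A: X=1395, Policy B: X=-1396. Lowest is -1396 (Policy B).

-1396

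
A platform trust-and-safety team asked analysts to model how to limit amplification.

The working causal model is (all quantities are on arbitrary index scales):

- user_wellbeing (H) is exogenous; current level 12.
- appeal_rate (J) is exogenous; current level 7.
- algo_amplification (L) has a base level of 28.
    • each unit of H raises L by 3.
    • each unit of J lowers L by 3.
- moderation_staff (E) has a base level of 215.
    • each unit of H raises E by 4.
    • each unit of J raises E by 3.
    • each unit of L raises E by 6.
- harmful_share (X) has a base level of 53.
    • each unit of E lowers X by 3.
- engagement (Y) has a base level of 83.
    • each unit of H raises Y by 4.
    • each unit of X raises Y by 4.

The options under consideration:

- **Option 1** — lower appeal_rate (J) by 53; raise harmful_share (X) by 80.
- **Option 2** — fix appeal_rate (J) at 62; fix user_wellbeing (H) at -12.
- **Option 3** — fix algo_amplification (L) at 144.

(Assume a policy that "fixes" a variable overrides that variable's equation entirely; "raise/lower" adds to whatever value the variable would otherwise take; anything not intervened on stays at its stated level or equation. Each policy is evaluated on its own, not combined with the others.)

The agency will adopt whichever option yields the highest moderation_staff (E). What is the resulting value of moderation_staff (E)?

1337

Option 1 (J − 53, X + 80):
  H = 12
  J = 7 − 53 = -46
  L = 28 + 3·12 − 3·(-46) = 202
  E = 215 + 4·12 + 3·(-46) + 6·202 = 1337
Option 2 (J := 62, H := -12):
  H = -12
  J = 62
  L = 28 + 3·(-12) − 3·62 = -194
  E = 215 + 4·(-12) + 3·62 + 6·(-194) = -811
Option 3 (L := 144):
  H = 12
  J = 7
  L = 144
  E = 215 + 4·12 + 3·7 + 6·144 = 1148
Comparing — Option 1: E=1337, Option 2: E=-811, Option 3: E=1148. Highest is 1337 (Option 1).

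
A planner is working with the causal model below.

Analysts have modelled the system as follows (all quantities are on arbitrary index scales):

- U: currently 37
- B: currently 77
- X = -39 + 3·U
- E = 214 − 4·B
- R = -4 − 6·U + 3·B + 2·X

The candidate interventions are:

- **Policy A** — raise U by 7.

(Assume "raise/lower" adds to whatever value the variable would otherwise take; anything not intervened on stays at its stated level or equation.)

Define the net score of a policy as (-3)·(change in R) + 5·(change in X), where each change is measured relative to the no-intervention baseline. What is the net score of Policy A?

Baseline:
  U = 37
  B = 77
  X = -39 + 3·37 = 72
  R = -4 − 6·37 + 3·77 + 2·72 = 149
Policy A (U + 7):
  U = 37 + 7 = 44
  B = 77
  X = -39 + 3·44 = 93
  R = -4 − 6·44 + 3·77 + 2·93 = 149
ΔR = 149 − 149 = 0; ΔX = 93 − 72 = 21
Score = (-3)·0 + 5·21 = 105

105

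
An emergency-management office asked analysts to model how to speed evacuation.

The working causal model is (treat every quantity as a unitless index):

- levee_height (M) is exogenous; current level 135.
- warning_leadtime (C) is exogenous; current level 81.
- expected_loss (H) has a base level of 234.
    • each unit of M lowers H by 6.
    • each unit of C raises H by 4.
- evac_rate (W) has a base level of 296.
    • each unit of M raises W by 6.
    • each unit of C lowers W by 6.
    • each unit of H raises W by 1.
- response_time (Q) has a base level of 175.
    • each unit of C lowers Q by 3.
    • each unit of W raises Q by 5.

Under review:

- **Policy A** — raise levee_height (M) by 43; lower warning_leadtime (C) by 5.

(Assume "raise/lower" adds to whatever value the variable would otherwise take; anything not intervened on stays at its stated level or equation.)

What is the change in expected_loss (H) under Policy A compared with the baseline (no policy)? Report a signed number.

-278

Baseline:
  M = 135
  C = 81
  H = 234 − 6·135 + 4·81 = -252
Policy A (M + 43, C − 5):
  M = 135 + 43 = 178
  C = 81 − 5 = 76
  H = 234 − 6·178 + 4·76 = -530
Change in H: -530 − (-252) = -278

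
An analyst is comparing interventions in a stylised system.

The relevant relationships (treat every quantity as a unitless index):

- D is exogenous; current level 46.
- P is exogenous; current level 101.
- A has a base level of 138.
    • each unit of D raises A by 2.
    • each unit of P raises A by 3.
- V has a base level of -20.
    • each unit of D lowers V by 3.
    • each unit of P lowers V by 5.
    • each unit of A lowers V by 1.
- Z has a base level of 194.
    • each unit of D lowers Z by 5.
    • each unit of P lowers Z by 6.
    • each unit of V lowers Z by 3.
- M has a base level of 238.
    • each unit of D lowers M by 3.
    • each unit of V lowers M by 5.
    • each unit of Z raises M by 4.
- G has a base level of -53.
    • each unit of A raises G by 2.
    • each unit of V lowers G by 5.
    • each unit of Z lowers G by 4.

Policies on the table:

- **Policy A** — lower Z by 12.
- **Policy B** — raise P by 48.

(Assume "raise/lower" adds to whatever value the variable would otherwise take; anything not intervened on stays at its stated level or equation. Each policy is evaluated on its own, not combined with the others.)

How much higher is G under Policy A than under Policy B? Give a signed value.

1296

Policy A (Z − 12):
  D = 46
  P = 101
  A = 138 + 2·46 + 3·101 = 533
  V = -20 − 3·46 − 5·101 − 533 = -1196
  Z = 194 − 5·46 − 6·101 − 3·(-1196) (−12 from intervention) = 2934
  G = -53 + 2·533 − 5·(-1196) − 4·2934 = -4743
Policy B (P + 48):
  D = 46
  P = 101 + 48 = 149
  A = 138 + 2·46 + 3·149 = 677
  V = -20 − 3·46 − 5·149 − 677 = -1580
  Z = 194 − 5·46 − 6·149 − 3·(-1580) = 3810
  G = -53 + 2·677 − 5·(-1580) − 4·3810 = -6039
G: -4743 − (-6039) = 1296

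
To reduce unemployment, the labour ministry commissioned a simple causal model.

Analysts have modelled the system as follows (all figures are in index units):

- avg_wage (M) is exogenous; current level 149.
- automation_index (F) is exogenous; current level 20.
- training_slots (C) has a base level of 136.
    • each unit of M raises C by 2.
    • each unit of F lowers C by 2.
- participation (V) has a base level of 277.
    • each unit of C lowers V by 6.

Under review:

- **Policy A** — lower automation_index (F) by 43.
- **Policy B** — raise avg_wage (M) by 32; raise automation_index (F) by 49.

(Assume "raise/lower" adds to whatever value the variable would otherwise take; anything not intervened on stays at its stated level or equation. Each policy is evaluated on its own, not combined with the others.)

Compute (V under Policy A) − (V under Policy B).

Policy A (F − 43):
  M = 149
  F = 20 − 43 = -23
  C = 136 + 2·149 − 2·(-23) = 480
  V = 277 − 6·480 = -2603
Policy B (M + 32, F + 49):
  M = 149 + 32 = 181
  F = 20 + 49 = 69
  C = 136 + 2·181 − 2·69 = 360
  V = 277 − 6·360 = -1883
V: -2603 − (-1883) = -720

-720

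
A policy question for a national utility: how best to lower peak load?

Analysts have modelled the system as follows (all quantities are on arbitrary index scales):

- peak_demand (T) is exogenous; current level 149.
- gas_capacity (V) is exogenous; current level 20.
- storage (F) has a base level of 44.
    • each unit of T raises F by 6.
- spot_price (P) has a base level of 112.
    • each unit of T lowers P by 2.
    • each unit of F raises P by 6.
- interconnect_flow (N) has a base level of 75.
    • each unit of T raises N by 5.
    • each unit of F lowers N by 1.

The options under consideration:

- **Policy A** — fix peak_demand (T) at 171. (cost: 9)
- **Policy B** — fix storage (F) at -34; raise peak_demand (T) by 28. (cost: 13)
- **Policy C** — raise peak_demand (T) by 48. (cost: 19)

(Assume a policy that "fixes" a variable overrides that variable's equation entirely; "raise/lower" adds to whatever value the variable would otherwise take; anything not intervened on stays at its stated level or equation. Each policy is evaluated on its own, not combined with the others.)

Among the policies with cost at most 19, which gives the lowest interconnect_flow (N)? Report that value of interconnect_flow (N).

Policy A (T := 171):
  T = 171
  F = 44 + 6·171 = 1070
  N = 75 + 5·171 − 1070 = -140
Policy B (F := -34, T + 28):
  T = 149 + 28 = 177
  F = -34
  N = 75 + 5·177 − (-34) = 994
Policy C (T + 48):
  T = 149 + 48 = 197
  F = 44 + 6·197 = 1226
  N = 75 + 5·197 − 1226 = -166
Comparing — Policy A: N=-140, Policy B: N=994, Policy C: N=-166. Lowest is -166 (Policy C).

-166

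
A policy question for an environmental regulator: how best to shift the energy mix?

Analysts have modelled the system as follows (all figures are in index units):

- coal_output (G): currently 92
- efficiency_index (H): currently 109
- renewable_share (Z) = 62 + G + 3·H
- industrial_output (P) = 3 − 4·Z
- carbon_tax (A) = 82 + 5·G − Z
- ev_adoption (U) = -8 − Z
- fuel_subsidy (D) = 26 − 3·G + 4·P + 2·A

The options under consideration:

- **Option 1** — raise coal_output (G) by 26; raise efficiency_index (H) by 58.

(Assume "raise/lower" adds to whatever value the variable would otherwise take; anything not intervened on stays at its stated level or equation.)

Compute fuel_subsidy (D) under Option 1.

-11230

Option 1 (G + 26, H + 58):
  G = 92 + 26 = 118
  H = 109 + 58 = 167
  Z = 62 + 118 + 3·167 = 681
  P = 3 − 4·681 = -2721
  A = 82 + 5·118 − 681 = -9
  D = 26 − 3·118 + 4·(-2721) + 2·(-9) = -11230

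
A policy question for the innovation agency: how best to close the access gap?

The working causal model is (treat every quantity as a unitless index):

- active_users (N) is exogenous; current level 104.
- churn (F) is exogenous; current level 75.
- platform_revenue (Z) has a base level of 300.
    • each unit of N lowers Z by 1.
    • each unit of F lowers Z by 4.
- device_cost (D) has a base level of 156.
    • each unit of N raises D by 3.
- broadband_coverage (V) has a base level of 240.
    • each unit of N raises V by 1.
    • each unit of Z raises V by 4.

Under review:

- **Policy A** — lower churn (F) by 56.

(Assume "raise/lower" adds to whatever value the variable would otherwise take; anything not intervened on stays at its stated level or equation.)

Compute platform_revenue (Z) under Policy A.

120

Policy A (F − 56):
  N = 104
  F = 75 − 56 = 19
  Z = 300 − 104 − 4·19 = 120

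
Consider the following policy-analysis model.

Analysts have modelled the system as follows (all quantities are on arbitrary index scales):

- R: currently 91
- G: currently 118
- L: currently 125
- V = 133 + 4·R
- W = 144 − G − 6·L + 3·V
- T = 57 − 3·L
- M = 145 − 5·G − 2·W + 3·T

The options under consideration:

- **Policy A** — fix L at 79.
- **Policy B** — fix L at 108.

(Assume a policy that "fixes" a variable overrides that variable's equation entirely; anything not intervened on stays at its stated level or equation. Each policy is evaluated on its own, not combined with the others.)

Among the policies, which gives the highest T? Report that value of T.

Policy A (L := 79):
  L = 79
  T = 57 − 3·79 = -180
Policy B (L := 108):
  L = 108
  T = 57 − 3·108 = -267
Comparing — Policy A: T=-180, Policy B: T=-267. Highest is -180 (Policy A).

-180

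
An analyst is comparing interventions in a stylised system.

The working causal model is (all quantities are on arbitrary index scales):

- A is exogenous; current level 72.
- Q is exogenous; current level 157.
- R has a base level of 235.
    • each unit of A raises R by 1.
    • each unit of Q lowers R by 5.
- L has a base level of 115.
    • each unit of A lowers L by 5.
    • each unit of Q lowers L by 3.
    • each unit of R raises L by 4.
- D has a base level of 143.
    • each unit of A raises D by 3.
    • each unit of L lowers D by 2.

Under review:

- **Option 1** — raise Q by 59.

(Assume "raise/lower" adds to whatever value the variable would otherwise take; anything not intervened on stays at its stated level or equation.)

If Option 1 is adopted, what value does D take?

Option 1 (Q + 59):
  A = 72
  Q = 157 + 59 = 216
  R = 235 + 72 − 5·216 = -773
  L = 115 − 5·72 − 3·216 + 4·(-773) = -3985
  D = 143 + 3·72 − 2·(-3985) = 8329

8329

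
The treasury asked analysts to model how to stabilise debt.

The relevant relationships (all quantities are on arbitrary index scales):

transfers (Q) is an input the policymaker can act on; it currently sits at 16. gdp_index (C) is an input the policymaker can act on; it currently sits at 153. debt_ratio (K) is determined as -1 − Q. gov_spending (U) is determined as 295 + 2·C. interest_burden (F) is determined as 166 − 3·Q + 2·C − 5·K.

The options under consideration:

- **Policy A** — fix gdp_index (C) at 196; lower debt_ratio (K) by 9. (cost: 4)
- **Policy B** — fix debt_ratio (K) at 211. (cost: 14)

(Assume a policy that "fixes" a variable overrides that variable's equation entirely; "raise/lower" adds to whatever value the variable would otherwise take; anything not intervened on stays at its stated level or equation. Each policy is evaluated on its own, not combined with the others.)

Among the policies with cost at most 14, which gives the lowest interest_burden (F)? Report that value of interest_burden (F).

Policy A (C := 196, K − 9):
  Q = 16
  C = 196
  K = -1 − 16 (−9 from intervention) = -26
  F = 166 − 3·16 + 2·196 − 5·(-26) = 640
Policy B (K := 211):
  Q = 16
  C = 153
  K = 211
  F = 166 − 3·16 + 2·153 − 5·211 = -631
Comparing — Policy A: F=640, Policy B: F=-631. Lowest is -631 (Policy B).

-631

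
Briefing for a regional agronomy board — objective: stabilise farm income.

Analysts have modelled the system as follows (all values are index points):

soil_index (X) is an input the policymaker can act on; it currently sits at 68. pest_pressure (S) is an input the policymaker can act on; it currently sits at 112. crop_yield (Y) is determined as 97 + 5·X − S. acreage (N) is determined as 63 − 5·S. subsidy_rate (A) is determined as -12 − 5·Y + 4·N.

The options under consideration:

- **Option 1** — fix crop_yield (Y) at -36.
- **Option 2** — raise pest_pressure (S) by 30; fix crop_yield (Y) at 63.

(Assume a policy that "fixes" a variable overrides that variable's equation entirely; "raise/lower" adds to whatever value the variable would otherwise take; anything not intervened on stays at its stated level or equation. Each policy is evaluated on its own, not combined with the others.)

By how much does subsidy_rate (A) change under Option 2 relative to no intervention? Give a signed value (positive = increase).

Baseline:
  X = 68
  S = 112
  Y = 97 + 5·68 − 112 = 325
  N = 63 − 5·112 = -497
  A = -12 − 5·325 + 4·(-497) = -3625
Option 2 (S + 30, Y := 63):
  X = 68
  S = 112 + 30 = 142
  Y = 63
  N = 63 − 5·142 = -647
  A = -12 − 5·63 + 4·(-647) = -2915
Change in A: -2915 − (-3625) = 710

710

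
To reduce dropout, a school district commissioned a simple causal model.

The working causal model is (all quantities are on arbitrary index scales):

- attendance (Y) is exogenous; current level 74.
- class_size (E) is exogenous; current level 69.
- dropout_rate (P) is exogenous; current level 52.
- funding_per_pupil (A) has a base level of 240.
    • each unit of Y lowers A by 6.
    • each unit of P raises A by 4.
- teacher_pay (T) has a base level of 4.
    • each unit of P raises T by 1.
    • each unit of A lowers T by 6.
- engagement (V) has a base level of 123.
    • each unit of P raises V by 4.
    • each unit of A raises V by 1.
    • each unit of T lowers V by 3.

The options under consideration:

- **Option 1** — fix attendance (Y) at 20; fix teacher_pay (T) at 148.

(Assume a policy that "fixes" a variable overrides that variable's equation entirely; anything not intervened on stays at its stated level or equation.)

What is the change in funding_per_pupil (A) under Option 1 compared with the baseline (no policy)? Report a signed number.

324

Baseline:
  Y = 74
  P = 52
  A = 240 − 6·74 + 4·52 = 4
Option 1 (Y := 20, T := 148):
  Y = 20
  P = 52
  A = 240 − 6·20 + 4·52 = 328
Change in A: 328 − 4 = 324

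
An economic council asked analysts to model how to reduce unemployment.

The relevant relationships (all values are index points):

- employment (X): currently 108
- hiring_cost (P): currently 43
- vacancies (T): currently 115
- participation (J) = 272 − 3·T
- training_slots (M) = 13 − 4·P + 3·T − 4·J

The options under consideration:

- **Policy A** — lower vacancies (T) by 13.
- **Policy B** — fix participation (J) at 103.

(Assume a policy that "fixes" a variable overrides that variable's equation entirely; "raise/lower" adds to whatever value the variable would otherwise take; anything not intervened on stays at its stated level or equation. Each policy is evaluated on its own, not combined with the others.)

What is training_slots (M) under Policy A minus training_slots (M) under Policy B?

Policy A (T − 13):
  P = 43
  T = 115 − 13 = 102
  J = 272 − 3·102 = -34
  M = 13 − 4·43 + 3·102 − 4·(-34) = 283
Policy B (J := 103):
  P = 43
  T = 115
  J = 103
  M = 13 − 4·43 + 3·115 − 4·103 = -226
M: 283 − (-226) = 509

509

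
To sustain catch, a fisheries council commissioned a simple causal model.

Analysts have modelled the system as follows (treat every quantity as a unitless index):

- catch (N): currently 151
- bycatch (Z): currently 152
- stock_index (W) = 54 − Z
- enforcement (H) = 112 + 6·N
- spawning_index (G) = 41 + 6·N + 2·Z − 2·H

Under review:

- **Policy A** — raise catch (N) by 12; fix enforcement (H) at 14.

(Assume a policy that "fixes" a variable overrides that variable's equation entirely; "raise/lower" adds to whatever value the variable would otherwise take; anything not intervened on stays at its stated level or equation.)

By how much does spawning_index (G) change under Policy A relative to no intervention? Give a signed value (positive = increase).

Baseline:
  N = 151
  Z = 152
  H = 112 + 6·151 = 1018
  G = 41 + 6·151 + 2·152 − 2·1018 = -785
Policy A (N + 12, H := 14):
  N = 151 + 12 = 163
  Z = 152
  H = 14
  G = 41 + 6·163 + 2·152 − 2·14 = 1295
Change in G: 1295 − (-785) = 2080

2080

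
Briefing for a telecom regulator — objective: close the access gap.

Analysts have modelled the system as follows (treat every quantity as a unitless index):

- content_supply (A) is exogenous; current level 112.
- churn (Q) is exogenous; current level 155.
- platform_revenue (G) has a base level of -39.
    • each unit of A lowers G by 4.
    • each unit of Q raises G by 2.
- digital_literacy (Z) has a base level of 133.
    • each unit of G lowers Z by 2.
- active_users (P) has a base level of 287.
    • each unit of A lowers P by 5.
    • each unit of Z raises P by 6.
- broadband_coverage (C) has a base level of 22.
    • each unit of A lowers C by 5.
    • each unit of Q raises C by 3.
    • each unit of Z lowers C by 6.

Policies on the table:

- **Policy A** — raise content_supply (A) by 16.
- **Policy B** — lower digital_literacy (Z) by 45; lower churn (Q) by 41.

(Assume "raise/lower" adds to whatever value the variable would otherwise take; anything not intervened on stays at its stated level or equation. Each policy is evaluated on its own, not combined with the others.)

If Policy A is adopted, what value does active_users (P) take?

3337

Policy A (A + 16):
  A = 112 + 16 = 128
  Q = 155
  G = -39 − 4·128 + 2·155 = -241
  Z = 133 − 2·(-241) = 615
  P = 287 − 5·128 + 6·615 = 3337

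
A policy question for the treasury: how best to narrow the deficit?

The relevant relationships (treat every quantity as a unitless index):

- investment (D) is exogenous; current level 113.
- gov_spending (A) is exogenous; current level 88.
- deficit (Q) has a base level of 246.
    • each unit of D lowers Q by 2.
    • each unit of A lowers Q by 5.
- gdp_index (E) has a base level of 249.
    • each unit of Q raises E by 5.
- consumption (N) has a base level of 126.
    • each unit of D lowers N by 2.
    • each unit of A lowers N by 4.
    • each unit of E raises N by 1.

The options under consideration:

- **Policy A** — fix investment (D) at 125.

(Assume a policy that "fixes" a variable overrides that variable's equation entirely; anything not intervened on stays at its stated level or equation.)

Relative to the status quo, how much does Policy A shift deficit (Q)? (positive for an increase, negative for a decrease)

Baseline:
  D = 113
  A = 88
  Q = 246 − 2·113 − 5·88 = -420
Policy A (D := 125):
  D = 125
  A = 88
  Q = 246 − 2·125 − 5·88 = -444
Change in Q: -444 − (-420) = -24

-24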